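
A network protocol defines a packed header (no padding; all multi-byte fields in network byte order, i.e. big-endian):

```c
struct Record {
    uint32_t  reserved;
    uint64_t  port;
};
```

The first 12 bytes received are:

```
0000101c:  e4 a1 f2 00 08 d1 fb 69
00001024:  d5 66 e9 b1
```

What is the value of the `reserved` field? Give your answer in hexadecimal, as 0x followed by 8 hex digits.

`reserved` is the first field, at byte offset 0, occupying 4 bytes.
Bytes at offsets 0..3: E4 A1 F2 00.
Big-endian: lowest address holds the most-significant byte.
The bytes are already most-significant first: 0xE4A1F200.

0xE4A1F200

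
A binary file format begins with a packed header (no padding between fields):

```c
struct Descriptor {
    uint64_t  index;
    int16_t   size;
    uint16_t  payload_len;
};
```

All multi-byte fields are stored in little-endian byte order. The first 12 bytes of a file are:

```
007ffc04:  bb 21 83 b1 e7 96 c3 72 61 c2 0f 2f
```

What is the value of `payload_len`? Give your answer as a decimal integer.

12047

`payload_len` follows `index` (8 B), `size` (2 B), so it starts at offset 8 + 2 = 10 and occupies 2 bytes.
Bytes at offsets 10..11: 0F 2F.
Little-endian: lowest address holds the least-significant byte.
Reassemble most-significant byte first: 2F 0F → 0x2F0F.
0x2F0F = 12047.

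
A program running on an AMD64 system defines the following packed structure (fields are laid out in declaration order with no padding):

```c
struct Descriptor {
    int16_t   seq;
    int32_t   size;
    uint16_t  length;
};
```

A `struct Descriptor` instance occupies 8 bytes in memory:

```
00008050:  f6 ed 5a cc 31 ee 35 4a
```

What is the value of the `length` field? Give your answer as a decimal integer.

18997

`length` follows `seq` (2 B), `size` (4 B), so it starts at offset 2 + 4 = 6 and occupies 2 bytes.
Bytes at offsets 6..7: 35 4A.
In little-endian order the low byte comes first in memory.
Reassemble most-significant byte first: 4A 35 → 0x4A35.
0x4A35 = 18997.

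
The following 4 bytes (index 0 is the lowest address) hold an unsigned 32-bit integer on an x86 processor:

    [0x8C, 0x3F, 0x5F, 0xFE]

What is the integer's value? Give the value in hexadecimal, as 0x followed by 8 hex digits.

In little-endian order the low byte comes first in memory.
Reassemble most-significant byte first: FE 5F 3F 8C → 0xFE5F3F8C.

0xFE5F3F8C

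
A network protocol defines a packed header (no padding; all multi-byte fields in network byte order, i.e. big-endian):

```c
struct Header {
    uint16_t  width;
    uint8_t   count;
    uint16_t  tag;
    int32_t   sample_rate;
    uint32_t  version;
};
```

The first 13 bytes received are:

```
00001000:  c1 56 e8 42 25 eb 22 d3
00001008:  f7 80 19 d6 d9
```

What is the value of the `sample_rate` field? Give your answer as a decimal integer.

`sample_rate` follows `width` (2 B), `count` (1 B), `tag` (2 B), so it starts at offset 2 + 1 + 2 = 5 and occupies 4 bytes.
Bytes at offsets 5..8: EB 22 D3 F7.
Big-endian: lowest address holds the most-significant byte.
The bytes are already most-significant first: 0xEB22D3F7.
Top bit is set, so as a signed 32-bit value this is 0xEB22D3F7 − 2^32 = -350039049.

-350039049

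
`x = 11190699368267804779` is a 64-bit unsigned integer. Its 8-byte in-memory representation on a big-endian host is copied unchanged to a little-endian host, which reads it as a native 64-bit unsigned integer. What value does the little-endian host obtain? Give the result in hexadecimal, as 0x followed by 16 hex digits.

11190699368267804779 in 64-bit hexadecimal is 0x9B4D59C8D9CA706B.
Stored big-endian, the bytes at ascending addresses are 9B 4D 59 C8 D9 CA 70 6B.
Read back as little-endian, the first byte is least significant, giving 0x6B70CAD9C8594D9B.

0x6B70CAD9C8594D9B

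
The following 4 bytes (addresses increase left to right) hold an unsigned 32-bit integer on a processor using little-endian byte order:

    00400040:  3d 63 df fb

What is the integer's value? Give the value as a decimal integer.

4225721149

Little-endian stores the least-significant byte at the lowest address.
Reassemble most-significant byte first: FB DF 63 3D → 0xFBDF633D.
0xFBDF633D = 4225721149.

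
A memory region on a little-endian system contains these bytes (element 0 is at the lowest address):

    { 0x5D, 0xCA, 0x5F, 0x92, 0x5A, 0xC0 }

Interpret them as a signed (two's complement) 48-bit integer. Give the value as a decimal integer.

Little-endian stores the least-significant byte at the lowest address.
Reassemble most-significant byte first: C0 5A 92 5F CA 5D → 0xC05A925FCA5D.
Top bit is set, so as a signed 48-bit value this is 0xC05A925FCA5D − 2^48 = -69979741369763.

-69979741369763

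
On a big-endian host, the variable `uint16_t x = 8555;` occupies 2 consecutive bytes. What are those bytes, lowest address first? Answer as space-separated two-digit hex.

8555 in hexadecimal, padded to 16 bits, is 0x216B.
Split into bytes (most-significant first): 21 6B.
In big-endian order the high byte comes first in memory.
So the memory order matches the most-significant-first order: 21 6B.

21 6B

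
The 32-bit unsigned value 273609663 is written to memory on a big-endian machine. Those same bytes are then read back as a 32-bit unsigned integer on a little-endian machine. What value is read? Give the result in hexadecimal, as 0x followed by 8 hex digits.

0xBFF34E10

273609663 in 32-bit hexadecimal is 0x104EF3BF.
Stored big-endian, the bytes at ascending addresses are 10 4E F3 BF.
Read back as little-endian, the first byte is least significant, giving 0xBFF34E10.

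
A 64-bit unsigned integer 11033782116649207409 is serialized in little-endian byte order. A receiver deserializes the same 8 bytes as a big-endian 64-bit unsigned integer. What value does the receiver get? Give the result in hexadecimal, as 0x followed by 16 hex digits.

11033782116649207409 in 64-bit hexadecimal is 0x991FDE6027EF0671.
Stored little-endian, the bytes at ascending addresses are 71 06 EF 27 60 DE 1F 99.
Read back as big-endian, the last byte is least significant, giving 0x7106EF2760DE1F99.

0x7106EF2760DE1F99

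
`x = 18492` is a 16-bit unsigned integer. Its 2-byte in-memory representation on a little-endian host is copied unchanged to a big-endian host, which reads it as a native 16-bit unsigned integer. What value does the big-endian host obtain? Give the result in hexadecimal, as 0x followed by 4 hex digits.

18492 in 16-bit hexadecimal is 0x483C.
Stored little-endian, the bytes at ascending addresses are 3C 48.
Read back as big-endian, the last byte is least significant, giving 0x3C48.

0x3C48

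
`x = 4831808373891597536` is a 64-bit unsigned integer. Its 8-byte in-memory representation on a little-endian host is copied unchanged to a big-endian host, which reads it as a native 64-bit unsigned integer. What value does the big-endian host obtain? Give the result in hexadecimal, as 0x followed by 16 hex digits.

4831808373891597536 in 64-bit hexadecimal is 0x430E081DB49104E0.
Stored little-endian, the bytes at ascending addresses are E0 04 91 B4 1D 08 0E 43.
Read back as big-endian, the last byte is least significant, giving 0xE00491B41D080E43.

0xE00491B41D080E43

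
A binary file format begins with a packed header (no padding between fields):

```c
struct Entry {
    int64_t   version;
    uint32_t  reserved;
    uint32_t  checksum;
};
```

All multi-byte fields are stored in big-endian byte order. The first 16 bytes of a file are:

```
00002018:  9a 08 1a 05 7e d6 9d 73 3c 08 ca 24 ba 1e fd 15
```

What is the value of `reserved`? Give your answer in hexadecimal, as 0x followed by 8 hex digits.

`reserved` follows `version` (8 bytes), so it starts at byte offset 8 and occupies 4 bytes.
Bytes at offsets 8..11: 3C 08 CA 24.
Big-endian stores the most-significant byte at the lowest address.
The bytes are already most-significant first: 0x3C08CA24.

0x3C08CA24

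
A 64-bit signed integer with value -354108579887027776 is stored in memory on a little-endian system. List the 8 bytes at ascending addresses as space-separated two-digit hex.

C0 69 EA 6B 1F F4 15 FB

Two's complement of -354108579887027776 in 64 bits: 354108579887027776 = 0x04EA0BE094159640; invert → 0xFB15F41F6BEA69BF; add 1 → 0xFB15F41F6BEA69C0.
Split into bytes (most-significant first): FB 15 F4 1F 6B EA 69 C0.
Little-endian stores the least-significant byte at the lowest address.
So at ascending addresses the bytes are C0 69 EA 6B 1F F4 15 FB.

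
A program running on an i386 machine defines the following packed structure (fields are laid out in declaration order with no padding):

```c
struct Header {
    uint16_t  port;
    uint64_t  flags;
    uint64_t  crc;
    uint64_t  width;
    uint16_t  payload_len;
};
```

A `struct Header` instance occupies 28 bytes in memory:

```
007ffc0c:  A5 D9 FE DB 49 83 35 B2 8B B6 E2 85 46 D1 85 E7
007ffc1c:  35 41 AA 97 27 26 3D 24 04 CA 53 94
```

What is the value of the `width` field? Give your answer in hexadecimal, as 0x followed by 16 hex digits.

0xCA04243D262797AA

`width` follows `port` (2 B), `flags` (8 B), `crc` (8 B), so it starts at offset 2 + 8 + 8 = 18 and occupies 8 bytes.
Bytes at offsets 18..25: AA 97 27 26 3D 24 04 CA.
In little-endian order the low byte comes first in memory.
Reassemble most-significant byte first: CA 04 24 3D 26 27 97 AA → 0xCA04243D262797AA.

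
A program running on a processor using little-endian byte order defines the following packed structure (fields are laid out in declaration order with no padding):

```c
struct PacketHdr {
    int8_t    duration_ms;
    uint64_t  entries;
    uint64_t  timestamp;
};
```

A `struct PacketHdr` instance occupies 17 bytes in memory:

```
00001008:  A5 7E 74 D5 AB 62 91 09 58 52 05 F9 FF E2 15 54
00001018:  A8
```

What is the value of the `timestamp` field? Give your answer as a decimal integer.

`timestamp` follows `duration_ms` (1 B), `entries` (8 B), so it starts at offset 1 + 8 = 9 and occupies 8 bytes.
Bytes at offsets 9..16: 52 05 F9 FF E2 15 54 A8.
Little-endian: lowest address holds the least-significant byte.
Reassemble most-significant byte first: A8 54 15 E2 FF F9 05 52 → 0xA85415E2FFF90552.
0xA85415E2FFF90552 = 12129343761116890450.

12129343761116890450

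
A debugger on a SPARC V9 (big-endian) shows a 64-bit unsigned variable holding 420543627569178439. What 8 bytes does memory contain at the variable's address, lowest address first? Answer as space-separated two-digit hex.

05 D6 12 33 7D D0 A7 47

420543627569178439 in hexadecimal, padded to 64 bits, is 0x05D612337DD0A747.
Split into bytes (most-significant first): 05 D6 12 33 7D D0 A7 47.
In big-endian order the high byte comes first in memory.
So the memory order matches the most-significant-first order: 05 D6 12 33 7D D0 A7 47.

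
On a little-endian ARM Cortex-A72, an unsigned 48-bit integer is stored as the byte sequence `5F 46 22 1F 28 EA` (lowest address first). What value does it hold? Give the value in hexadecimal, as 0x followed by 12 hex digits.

In little-endian order the low byte comes first in memory.
Reassemble most-significant byte first: EA 28 1F 22 46 5F → 0xEA281F22465F.

0xEA281F22465F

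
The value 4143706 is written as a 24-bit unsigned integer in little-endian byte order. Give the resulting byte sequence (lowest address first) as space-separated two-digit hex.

5A 3A 3F

4143706 in hexadecimal, padded to 24 bits, is 0x3F3A5A.
Split into bytes (most-significant first): 3F 3A 5A.
Little-endian stores the least-significant byte at the lowest address.
So at ascending addresses the bytes are 5A 3A 3F.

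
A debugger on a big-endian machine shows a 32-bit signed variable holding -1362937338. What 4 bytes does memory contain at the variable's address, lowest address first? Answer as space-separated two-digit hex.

Two's complement of -1362937338 in 32 bits: 1362937338 = 0x513CC5FA; invert → 0xAEC33A05; add 1 → 0xAEC33A06.
Split into bytes (most-significant first): AE C3 3A 06.
Big-endian: lowest address holds the most-significant byte.
So the memory order matches the most-significant-first order: AE C3 3A 06.

AE C3 3A 06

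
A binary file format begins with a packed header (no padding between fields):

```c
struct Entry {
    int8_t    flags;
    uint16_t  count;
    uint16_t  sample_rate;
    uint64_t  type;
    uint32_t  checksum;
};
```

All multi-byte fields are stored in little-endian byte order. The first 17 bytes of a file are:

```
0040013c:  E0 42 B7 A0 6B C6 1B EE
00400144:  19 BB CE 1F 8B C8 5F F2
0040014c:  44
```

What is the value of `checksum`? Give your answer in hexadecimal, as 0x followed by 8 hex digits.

0x44F25FC8

`checksum` follows `flags` (1 B), `count` (2 B), `sample_rate` (2 B), `type` (8 B), so it starts at offset 1 + 2 + 2 + 8 = 13 and occupies 4 bytes.
Bytes at offsets 13..16: C8 5F F2 44.
In little-endian order the low byte comes first in memory.
Reassemble most-significant byte first: 44 F2 5F C8 → 0x44F25FC8.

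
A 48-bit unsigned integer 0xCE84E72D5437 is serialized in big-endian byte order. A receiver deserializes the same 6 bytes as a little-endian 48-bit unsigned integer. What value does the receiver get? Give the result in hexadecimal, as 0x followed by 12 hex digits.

0x37542DE784CE

Stored big-endian, the bytes at ascending addresses are CE 84 E7 2D 54 37.
Read back as little-endian, the first byte is least significant, giving 0x37542DE784CE.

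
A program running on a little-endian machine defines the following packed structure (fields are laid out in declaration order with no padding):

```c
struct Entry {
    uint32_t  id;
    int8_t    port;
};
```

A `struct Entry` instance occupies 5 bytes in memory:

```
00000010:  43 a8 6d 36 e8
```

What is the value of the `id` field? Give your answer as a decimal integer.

`id` is the first field, at byte offset 0, occupying 4 bytes.
Bytes at offsets 0..3: 43 A8 6D 36.
Little-endian: lowest address holds the least-significant byte.
Reassemble most-significant byte first: 36 6D A8 43 → 0x366DA843.
0x366DA843 = 913156163.

913156163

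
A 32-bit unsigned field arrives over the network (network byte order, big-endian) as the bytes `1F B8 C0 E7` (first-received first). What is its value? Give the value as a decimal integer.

532201703

Big-endian stores the most-significant byte at the lowest address.
The bytes are already most-significant first: 0x1FB8C0E7.
0x1FB8C0E7 = 532201703.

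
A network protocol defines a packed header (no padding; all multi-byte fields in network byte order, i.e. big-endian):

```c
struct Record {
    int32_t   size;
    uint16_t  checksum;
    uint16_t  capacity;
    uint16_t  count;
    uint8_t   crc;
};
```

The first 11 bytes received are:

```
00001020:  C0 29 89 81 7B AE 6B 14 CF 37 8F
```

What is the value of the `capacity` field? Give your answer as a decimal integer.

27412

`capacity` follows `size` (4 B), `checksum` (2 B), so it starts at offset 4 + 2 = 6 and occupies 2 bytes.
Bytes at offsets 6..7: 6B 14.
Big-endian stores the most-significant byte at the lowest address.
The bytes are already most-significant first: 0x6B14.
0x6B14 = 27412.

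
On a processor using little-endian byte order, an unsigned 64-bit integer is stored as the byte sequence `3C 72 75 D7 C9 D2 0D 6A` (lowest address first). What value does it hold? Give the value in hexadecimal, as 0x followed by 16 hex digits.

Little-endian: lowest address holds the least-significant byte.
Reassemble most-significant byte first: 6A 0D D2 C9 D7 75 72 3C → 0x6A0DD2C9D775723C.

0x6A0DD2C9D775723C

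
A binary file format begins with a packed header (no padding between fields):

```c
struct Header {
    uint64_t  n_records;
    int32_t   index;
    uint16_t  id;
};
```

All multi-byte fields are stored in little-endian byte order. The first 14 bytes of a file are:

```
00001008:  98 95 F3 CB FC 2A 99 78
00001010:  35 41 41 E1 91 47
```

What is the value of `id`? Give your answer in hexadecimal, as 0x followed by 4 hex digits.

`id` follows `n_records` (8 B), `index` (4 B), so it starts at offset 8 + 4 = 12 and occupies 2 bytes.
Bytes at offsets 12..13: 91 47.
In little-endian order the low byte comes first in memory.
Reassemble most-significant byte first: 47 91 → 0x4791.

0x4791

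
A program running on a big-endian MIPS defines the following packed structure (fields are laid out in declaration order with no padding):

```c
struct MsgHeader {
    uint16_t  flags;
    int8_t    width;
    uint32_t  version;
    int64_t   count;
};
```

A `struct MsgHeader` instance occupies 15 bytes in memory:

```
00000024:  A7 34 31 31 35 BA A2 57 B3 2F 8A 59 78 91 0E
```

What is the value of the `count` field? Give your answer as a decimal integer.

`count` follows `flags` (2 B), `width` (1 B), `version` (4 B), so it starts at offset 2 + 1 + 4 = 7 and occupies 8 bytes.
Bytes at offsets 7..14: 57 B3 2F 8A 59 78 91 0E.
In big-endian order the high byte comes first in memory.
The bytes are already most-significant first: 0x57B32F8A5978910E.
0x57B32F8A5978910E = 6319446973384003854.

6319446973384003854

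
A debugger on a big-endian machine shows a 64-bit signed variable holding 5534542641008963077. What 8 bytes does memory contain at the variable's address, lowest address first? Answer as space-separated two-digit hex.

4C CE A5 35 6F 97 6E 05

5534542641008963077 in hexadecimal, padded to 64 bits, is 0x4CCEA5356F976E05.
Split into bytes (most-significant first): 4C CE A5 35 6F 97 6E 05.
In big-endian order the high byte comes first in memory.
So the memory order matches the most-significant-first order: 4C CE A5 35 6F 97 6E 05.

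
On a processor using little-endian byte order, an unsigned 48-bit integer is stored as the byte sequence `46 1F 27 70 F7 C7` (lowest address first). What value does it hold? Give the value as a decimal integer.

219865552461638

Little-endian stores the least-significant byte at the lowest address.
Reassemble most-significant byte first: C7 F7 70 27 1F 46 → 0xC7F770271F46.
0xC7F770271F46 = 219865552461638.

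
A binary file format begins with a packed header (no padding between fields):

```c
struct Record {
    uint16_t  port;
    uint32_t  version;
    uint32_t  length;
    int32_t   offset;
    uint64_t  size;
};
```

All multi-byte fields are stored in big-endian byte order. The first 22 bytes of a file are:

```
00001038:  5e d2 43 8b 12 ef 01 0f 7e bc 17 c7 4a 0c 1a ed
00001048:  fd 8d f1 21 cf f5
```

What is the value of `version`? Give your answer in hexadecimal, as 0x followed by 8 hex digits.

`version` follows `port` (2 bytes), so it starts at byte offset 2 and occupies 4 bytes.
Bytes at offsets 2..5: 43 8B 12 EF.
Big-endian: lowest address holds the most-significant byte.
The bytes are already most-significant first: 0x438B12EF.

0x438B12EF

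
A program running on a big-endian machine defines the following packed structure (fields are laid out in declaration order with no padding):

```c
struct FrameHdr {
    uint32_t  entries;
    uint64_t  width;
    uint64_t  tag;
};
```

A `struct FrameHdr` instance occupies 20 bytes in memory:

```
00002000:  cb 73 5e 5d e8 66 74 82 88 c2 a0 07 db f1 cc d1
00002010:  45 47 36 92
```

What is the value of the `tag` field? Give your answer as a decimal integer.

15848673762876012178

`tag` follows `entries` (4 B), `width` (8 B), so it starts at offset 4 + 8 = 12 and occupies 8 bytes.
Bytes at offsets 12..19: DB F1 CC D1 45 47 36 92.
Big-endian stores the most-significant byte at the lowest address.
The bytes are already most-significant first: 0xDBF1CCD145473692.
0xDBF1CCD145473692 = 15848673762876012178.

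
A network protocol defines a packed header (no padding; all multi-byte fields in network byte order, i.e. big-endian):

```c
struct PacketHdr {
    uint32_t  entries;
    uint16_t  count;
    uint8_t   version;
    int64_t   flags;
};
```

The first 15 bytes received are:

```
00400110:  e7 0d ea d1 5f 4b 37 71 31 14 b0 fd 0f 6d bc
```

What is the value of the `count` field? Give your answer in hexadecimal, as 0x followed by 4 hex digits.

0x5F4B

`count` follows `entries` (4 bytes), so it starts at byte offset 4 and occupies 2 bytes.
Bytes at offsets 4..5: 5F 4B.
Big-endian stores the most-significant byte at the lowest address.
The bytes are already most-significant first: 0x5F4B.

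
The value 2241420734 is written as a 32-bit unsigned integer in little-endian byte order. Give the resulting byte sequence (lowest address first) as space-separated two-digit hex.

2241420734 in hexadecimal, padded to 32 bits, is 0x85995DBE.
Split into bytes (most-significant first): 85 99 5D BE.
Little-endian stores the least-significant byte at the lowest address.
So at ascending addresses the bytes are BE 5D 99 85.

BE 5D 99 85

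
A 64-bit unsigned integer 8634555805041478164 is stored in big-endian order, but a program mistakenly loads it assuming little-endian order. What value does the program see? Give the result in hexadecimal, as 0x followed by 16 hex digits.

8634555805041478164 in 64-bit hexadecimal is 0x77D41AC1C0C8CA14.
Stored big-endian, the bytes at ascending addresses are 77 D4 1A C1 C0 C8 CA 14.
Read back as little-endian, the first byte is least significant, giving 0x14CAC8C0C11AD477.

0x14CAC8C0C11AD477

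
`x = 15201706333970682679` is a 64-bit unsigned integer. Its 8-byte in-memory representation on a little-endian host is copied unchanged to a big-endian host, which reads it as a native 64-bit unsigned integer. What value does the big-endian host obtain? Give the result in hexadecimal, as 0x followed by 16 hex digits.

15201706333970682679 in 64-bit hexadecimal is 0xD2F74F5E6020D337.
Stored little-endian, the bytes at ascending addresses are 37 D3 20 60 5E 4F F7 D2.
Read back as big-endian, the last byte is least significant, giving 0x37D320605E4FF7D2.

0x37D320605E4FF7D2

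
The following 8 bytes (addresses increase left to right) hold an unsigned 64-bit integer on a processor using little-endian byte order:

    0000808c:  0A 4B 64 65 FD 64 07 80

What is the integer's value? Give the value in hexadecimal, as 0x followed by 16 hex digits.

0x800764FD65644B0A

Little-endian: lowest address holds the least-significant byte.
Reassemble most-significant byte first: 80 07 64 FD 65 64 4B 0A → 0x800764FD65644B0A.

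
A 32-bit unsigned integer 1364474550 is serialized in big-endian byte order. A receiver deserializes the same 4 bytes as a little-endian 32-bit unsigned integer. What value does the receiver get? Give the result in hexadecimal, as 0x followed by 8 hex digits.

0xB63A5451

1364474550 in 32-bit hexadecimal is 0x51543AB6.
Stored big-endian, the bytes at ascending addresses are 51 54 3A B6.
Read back as little-endian, the first byte is least significant, giving 0xB63A5451.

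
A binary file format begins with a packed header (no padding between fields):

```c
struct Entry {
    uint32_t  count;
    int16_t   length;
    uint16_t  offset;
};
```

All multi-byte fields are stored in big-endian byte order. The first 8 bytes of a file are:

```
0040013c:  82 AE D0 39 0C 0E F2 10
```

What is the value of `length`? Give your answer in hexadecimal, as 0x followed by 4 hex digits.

0x0C0E

`length` follows `count` (4 bytes), so it starts at byte offset 4 and occupies 2 bytes.
Bytes at offsets 4..5: 0C 0E.
Big-endian: lowest address holds the most-significant byte.
The bytes are already most-significant first: 0x0C0E.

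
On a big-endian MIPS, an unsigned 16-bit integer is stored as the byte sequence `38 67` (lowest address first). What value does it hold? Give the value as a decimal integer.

In big-endian order the high byte comes first in memory.
The bytes are already most-significant first: 0x3867.
0x3867 = 14439.

14439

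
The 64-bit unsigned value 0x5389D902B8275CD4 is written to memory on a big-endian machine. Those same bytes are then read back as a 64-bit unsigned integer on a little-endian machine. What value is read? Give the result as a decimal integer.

Stored big-endian, the bytes at ascending addresses are 53 89 D9 02 B8 27 5C D4.
Read back as little-endian, the first byte is least significant, giving 0xD45C27B802D98953.
0xD45C27B802D98953 = 15302149305173379411.

15302149305173379411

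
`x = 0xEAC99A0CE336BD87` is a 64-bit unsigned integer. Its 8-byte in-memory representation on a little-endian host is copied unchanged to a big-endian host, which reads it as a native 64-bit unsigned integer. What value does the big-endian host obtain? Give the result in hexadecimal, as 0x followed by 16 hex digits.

0x87BD36E30C9AC9EA

Stored little-endian, the bytes at ascending addresses are 87 BD 36 E3 0C 9A C9 EA.
Read back as big-endian, the last byte is least significant, giving 0x87BD36E30C9AC9EA.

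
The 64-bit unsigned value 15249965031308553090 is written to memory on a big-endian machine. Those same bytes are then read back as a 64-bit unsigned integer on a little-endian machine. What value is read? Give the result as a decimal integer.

9397683045752021715

15249965031308553090 in 64-bit hexadecimal is 0xD3A2C265F0466B82.
Stored big-endian, the bytes at ascending addresses are D3 A2 C2 65 F0 46 6B 82.
Read back as little-endian, the first byte is least significant, giving 0x826B46F065C2A2D3.
0x826B46F065C2A2D3 = 9397683045752021715.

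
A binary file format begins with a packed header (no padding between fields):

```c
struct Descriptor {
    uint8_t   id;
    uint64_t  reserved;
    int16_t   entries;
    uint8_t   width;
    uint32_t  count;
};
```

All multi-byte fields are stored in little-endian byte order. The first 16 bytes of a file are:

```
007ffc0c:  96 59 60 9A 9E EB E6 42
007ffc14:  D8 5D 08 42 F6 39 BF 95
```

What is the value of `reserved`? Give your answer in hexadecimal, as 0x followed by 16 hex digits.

0xD842E6EB9E9A6059

`reserved` follows `id` (1 byte), so it starts at byte offset 1 and occupies 8 bytes.
Bytes at offsets 1..8: 59 60 9A 9E EB E6 42 D8.
Little-endian stores the least-significant byte at the lowest address.
Reassemble most-significant byte first: D8 42 E6 EB 9E 9A 60 59 → 0xD842E6EB9E9A6059.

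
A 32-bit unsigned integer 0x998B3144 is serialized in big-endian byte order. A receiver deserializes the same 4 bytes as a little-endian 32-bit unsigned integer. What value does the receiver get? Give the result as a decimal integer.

Stored big-endian, the bytes at ascending addresses are 99 8B 31 44.
Read back as little-endian, the first byte is least significant, giving 0x44318B99.
0x44318B99 = 1144097689.

1144097689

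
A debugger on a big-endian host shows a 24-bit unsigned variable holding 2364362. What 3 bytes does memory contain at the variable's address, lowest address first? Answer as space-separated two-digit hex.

2364362 in hexadecimal, padded to 24 bits, is 0x2413CA.
Split into bytes (most-significant first): 24 13 CA.
In big-endian order the high byte comes first in memory.
So the memory order matches the most-significant-first order: 24 13 CA.

24 13 CA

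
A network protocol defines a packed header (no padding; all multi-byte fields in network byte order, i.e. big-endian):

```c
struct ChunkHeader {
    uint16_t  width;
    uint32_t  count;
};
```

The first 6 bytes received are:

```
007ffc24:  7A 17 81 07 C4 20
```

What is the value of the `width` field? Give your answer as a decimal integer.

`width` is the first field, at byte offset 0, occupying 2 bytes.
Bytes at offsets 0..1: 7A 17.
Big-endian stores the most-significant byte at the lowest address.
The bytes are already most-significant first: 0x7A17.
0x7A17 = 31255.

31255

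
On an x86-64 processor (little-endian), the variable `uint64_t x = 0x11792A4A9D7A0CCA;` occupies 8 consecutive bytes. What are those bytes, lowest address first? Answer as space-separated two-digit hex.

CA 0C 7A 9D 4A 2A 79 11

Split into bytes (most-significant first): 11 79 2A 4A 9D 7A 0C CA.
In little-endian order the low byte comes first in memory.
So at ascending addresses the bytes are CA 0C 7A 9D 4A 2A 79 11.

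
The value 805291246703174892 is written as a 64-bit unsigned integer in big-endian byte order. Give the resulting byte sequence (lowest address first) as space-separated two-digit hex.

805291246703174892 in hexadecimal, padded to 64 bits, is 0x0B2CF81F4C7964EC.
Split into bytes (most-significant first): 0B 2C F8 1F 4C 79 64 EC.
In big-endian order the high byte comes first in memory.
So the memory order matches the most-significant-first order: 0B 2C F8 1F 4C 79 64 EC.

0B 2C F8 1F 4C 79 64 EC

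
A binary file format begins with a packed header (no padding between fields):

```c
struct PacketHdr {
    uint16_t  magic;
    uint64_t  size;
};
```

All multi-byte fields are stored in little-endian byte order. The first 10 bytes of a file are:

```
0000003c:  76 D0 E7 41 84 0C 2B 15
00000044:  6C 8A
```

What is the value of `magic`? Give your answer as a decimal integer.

`magic` is the first field, at byte offset 0, occupying 2 bytes.
Bytes at offsets 0..1: 76 D0.
Little-endian stores the least-significant byte at the lowest address.
Reassemble most-significant byte first: D0 76 → 0xD076.
0xD076 = 53366.

53366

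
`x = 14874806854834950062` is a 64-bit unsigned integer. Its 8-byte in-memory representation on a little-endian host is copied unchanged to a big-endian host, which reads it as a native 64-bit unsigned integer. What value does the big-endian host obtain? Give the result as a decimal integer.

12578548519501983182

14874806854834950062 in 64-bit hexadecimal is 0xCE6DEE063CFB8FAE.
Stored little-endian, the bytes at ascending addresses are AE 8F FB 3C 06 EE 6D CE.
Read back as big-endian, the last byte is least significant, giving 0xAE8FFB3C06EE6DCE.
0xAE8FFB3C06EE6DCE = 12578548519501983182.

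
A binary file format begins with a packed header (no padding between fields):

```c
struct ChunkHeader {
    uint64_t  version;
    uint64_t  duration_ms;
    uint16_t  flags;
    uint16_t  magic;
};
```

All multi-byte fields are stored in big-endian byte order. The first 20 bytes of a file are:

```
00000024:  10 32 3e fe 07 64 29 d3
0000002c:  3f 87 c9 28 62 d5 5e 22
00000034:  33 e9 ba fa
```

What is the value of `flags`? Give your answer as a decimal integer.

`flags` follows `version` (8 B), `duration_ms` (8 B), so it starts at offset 8 + 8 = 16 and occupies 2 bytes.
Bytes at offsets 16..17: 33 E9.
In big-endian order the high byte comes first in memory.
The bytes are already most-significant first: 0x33E9.
0x33E9 = 13289.

13289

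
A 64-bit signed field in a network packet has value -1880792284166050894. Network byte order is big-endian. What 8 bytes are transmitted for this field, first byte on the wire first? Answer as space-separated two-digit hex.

Two's complement of -1880792284166050894 in 64 bits: 1880792284166050894 = 0x1A19EA9E1A03544E; invert → 0xE5E61561E5FCABB1; add 1 → 0xE5E61561E5FCABB2.
Split into bytes (most-significant first): E5 E6 15 61 E5 FC AB B2.
In big-endian order the high byte comes first in memory.
So the memory order matches the most-significant-first order: E5 E6 15 61 E5 FC AB B2.

E5 E6 15 61 E5 FC AB B2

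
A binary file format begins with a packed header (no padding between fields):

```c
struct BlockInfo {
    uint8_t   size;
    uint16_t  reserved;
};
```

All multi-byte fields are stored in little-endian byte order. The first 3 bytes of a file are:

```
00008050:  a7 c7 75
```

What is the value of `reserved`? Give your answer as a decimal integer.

30151

`reserved` follows `size` (1 byte), so it starts at byte offset 1 and occupies 2 bytes.
Bytes at offsets 1..2: C7 75.
Little-endian: lowest address holds the least-significant byte.
Reassemble most-significant byte first: 75 C7 → 0x75C7.
0x75C7 = 30151.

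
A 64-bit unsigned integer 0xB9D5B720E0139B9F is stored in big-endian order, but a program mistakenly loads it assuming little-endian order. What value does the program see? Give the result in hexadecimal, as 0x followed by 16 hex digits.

0x9F9B13E020B7D5B9

Stored big-endian, the bytes at ascending addresses are B9 D5 B7 20 E0 13 9B 9F.
Read back as little-endian, the first byte is least significant, giving 0x9F9B13E020B7D5B9.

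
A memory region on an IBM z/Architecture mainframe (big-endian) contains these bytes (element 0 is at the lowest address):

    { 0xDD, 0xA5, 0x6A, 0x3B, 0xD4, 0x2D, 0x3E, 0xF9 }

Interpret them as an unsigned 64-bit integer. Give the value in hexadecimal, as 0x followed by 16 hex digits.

Big-endian stores the most-significant byte at the lowest address.
The bytes are already most-significant first: 0xDDA56A3BD42D3EF9.

0xDDA56A3BD42D3EF9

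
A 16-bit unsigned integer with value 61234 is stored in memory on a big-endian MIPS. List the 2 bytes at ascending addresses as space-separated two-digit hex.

EF 32

61234 in hexadecimal, padded to 16 bits, is 0xEF32.
Split into bytes (most-significant first): EF 32.
Big-endian stores the most-significant byte at the lowest address.
So the memory order matches the most-significant-first order: EF 32.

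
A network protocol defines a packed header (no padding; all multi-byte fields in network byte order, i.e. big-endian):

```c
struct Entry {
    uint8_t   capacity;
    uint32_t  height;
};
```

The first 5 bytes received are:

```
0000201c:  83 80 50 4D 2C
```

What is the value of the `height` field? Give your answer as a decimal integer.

2152746284

`height` follows `capacity` (1 byte), so it starts at byte offset 1 and occupies 4 bytes.
Bytes at offsets 1..4: 80 50 4D 2C.
Big-endian: lowest address holds the most-significant byte.
The bytes are already most-significant first: 0x80504D2C.
0x80504D2C = 2152746284.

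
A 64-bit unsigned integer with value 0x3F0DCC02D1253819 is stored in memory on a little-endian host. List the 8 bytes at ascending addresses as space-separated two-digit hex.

19 38 25 D1 02 CC 0D 3F

Split into bytes (most-significant first): 3F 0D CC 02 D1 25 38 19.
Little-endian stores the least-significant byte at the lowest address.
So at ascending addresses the bytes are 19 38 25 D1 02 CC 0D 3F.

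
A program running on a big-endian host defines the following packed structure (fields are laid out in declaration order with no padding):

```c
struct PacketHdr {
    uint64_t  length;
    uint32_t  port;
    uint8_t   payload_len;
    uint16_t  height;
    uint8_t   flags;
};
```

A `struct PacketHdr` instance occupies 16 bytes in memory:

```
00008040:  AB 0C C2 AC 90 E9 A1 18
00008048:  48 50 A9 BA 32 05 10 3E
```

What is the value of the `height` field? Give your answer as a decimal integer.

`height` follows `length` (8 B), `port` (4 B), `payload_len` (1 B), so it starts at offset 8 + 4 + 1 = 13 and occupies 2 bytes.
Bytes at offsets 13..14: 05 10.
Big-endian stores the most-significant byte at the lowest address.
The bytes are already most-significant first: 0x0510.
0x0510 = 1296.

1296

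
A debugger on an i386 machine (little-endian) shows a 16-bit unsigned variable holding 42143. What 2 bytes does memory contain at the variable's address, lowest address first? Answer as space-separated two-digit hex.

42143 in hexadecimal, padded to 16 bits, is 0xA49F.
Split into bytes (most-significant first): A4 9F.
Little-endian stores the least-significant byte at the lowest address.
So at ascending addresses the bytes are 9F A4.

9F A4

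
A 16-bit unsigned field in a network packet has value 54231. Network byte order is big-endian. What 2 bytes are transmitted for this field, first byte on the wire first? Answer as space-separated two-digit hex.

54231 in hexadecimal, padded to 16 bits, is 0xD3D7.
Split into bytes (most-significant first): D3 D7.
Big-endian stores the most-significant byte at the lowest address.
So the memory order matches the most-significant-first order: D3 D7.

D3 D7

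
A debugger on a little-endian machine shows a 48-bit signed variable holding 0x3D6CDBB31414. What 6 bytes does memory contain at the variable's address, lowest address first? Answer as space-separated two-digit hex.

14 14 B3 DB 6C 3D

Split into bytes (most-significant first): 3D 6C DB B3 14 14.
Little-endian stores the least-significant byte at the lowest address.
So at ascending addresses the bytes are 14 14 B3 DB 6C 3D.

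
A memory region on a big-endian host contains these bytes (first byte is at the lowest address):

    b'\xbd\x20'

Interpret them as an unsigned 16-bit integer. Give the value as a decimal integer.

48416

Big-endian: lowest address holds the most-significant byte.
The bytes are already most-significant first: 0xBD20.
0xBD20 = 48416.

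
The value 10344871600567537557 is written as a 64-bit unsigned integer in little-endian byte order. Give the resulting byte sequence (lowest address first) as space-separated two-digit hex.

10344871600567537557 in hexadecimal, padded to 64 bits, is 0x8F905DE946DACF95.
Split into bytes (most-significant first): 8F 90 5D E9 46 DA CF 95.
In little-endian order the low byte comes first in memory.
So at ascending addresses the bytes are 95 CF DA 46 E9 5D 90 8F.

95 CF DA 46 E9 5D 90 8F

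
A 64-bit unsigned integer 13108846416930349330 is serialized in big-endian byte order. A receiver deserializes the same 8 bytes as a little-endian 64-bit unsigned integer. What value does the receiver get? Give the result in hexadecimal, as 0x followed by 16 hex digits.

13108846416930349330 in 64-bit hexadecimal is 0xB5EBFA5CD0492112.
Stored big-endian, the bytes at ascending addresses are B5 EB FA 5C D0 49 21 12.
Read back as little-endian, the first byte is least significant, giving 0x122149D05CFAEBB5.

0x122149D05CFAEBB5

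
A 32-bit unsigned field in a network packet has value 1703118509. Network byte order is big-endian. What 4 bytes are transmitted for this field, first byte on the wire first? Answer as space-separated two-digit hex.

1703118509 in hexadecimal, padded to 32 bits, is 0x658386AD.
Split into bytes (most-significant first): 65 83 86 AD.
Big-endian stores the most-significant byte at the lowest address.
So the memory order matches the most-significant-first order: 65 83 86 AD.

65 83 86 AD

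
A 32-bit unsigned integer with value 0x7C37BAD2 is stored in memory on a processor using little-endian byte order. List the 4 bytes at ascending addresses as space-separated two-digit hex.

D2 BA 37 7C

Split into bytes (most-significant first): 7C 37 BA D2.
Little-endian stores the least-significant byte at the lowest address.
So at ascending addresses the bytes are D2 BA 37 7C.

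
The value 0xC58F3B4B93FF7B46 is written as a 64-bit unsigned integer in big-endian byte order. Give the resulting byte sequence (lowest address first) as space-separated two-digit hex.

C5 8F 3B 4B 93 FF 7B 46

Split into bytes (most-significant first): C5 8F 3B 4B 93 FF 7B 46.
In big-endian order the high byte comes first in memory.
So the memory order matches the most-significant-first order: C5 8F 3B 4B 93 FF 7B 46.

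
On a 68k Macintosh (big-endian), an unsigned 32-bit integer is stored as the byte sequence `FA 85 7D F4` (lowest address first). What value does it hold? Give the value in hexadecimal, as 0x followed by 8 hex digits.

0xFA857DF4

Big-endian stores the most-significant byte at the lowest address.
The bytes are already most-significant first: 0xFA857DF4.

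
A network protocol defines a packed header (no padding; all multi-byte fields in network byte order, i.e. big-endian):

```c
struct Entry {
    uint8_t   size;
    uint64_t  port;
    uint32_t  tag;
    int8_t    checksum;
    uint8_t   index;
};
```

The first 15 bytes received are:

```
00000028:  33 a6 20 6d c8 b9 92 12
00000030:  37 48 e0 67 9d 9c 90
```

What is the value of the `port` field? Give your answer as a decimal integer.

11970688518425023031

`port` follows `size` (1 byte), so it starts at byte offset 1 and occupies 8 bytes.
Bytes at offsets 1..8: A6 20 6D C8 B9 92 12 37.
Big-endian stores the most-significant byte at the lowest address.
The bytes are already most-significant first: 0xA6206DC8B9921237.
0xA6206DC8B9921237 = 11970688518425023031.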